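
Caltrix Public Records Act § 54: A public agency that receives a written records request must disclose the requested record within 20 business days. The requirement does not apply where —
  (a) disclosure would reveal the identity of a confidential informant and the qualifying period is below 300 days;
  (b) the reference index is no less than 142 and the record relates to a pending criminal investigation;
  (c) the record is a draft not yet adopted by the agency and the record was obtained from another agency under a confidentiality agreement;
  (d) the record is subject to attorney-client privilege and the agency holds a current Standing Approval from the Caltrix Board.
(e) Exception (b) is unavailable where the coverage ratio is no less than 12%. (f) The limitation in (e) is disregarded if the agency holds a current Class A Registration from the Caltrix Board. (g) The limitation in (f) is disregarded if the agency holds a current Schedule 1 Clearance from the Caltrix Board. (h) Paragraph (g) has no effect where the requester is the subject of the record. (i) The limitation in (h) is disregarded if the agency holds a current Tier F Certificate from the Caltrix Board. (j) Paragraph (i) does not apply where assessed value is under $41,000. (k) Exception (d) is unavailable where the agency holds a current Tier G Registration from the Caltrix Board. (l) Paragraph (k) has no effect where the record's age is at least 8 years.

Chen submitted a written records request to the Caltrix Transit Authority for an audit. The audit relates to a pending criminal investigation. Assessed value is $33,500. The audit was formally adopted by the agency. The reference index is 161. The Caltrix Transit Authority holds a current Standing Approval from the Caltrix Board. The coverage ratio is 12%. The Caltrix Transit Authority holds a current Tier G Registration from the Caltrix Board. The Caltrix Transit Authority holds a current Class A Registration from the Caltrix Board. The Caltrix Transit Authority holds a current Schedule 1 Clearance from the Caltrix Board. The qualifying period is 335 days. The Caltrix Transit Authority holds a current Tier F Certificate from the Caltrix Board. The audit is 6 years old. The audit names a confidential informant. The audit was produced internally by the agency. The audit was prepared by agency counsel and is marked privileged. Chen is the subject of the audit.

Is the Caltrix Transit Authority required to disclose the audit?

Exception (a) requires that the qualifying period is below 300 days; but the qualifying period is 335 days, not below 300 days, so (a) is unavailable.
Exception (b): the reference index is 161, meeting the 142 threshold; the audit relates to a pending investigation — every condition holds. Under paragraphs (e)–(j): (e) is triggered (the coverage ratio is 12%, meeting the 12% threshold), but is overridden by (f): (f) applies — a current Class A Registration is held. (g) would limit (f) — a current Schedule 1 Clearance is held — but (h) sets (g) aside: (h) is triggered — Chen is the subject of the audit. (i) would limit (h) — a current Tier F Certificate is held — but (j) sets (i) aside: (j) is triggered — assessed value is $33,500, under the $41,000 limit. So (b) applies.
Exception (c) fails — the audit has been formally adopted.
Exception (d) is satisfied on its face — the audit is privileged; a current Standing Approval is held. But applying paragraphs (k)–(l): (k) operates against (d): a current Tier G Registration is held. (l) is not triggered (the record's age is 6 years, short of 8 years), so (k) stands. So (d) is unavailable.

No — exception (b) applies; the Caltrix Transit Authority is not required to disclose the audit.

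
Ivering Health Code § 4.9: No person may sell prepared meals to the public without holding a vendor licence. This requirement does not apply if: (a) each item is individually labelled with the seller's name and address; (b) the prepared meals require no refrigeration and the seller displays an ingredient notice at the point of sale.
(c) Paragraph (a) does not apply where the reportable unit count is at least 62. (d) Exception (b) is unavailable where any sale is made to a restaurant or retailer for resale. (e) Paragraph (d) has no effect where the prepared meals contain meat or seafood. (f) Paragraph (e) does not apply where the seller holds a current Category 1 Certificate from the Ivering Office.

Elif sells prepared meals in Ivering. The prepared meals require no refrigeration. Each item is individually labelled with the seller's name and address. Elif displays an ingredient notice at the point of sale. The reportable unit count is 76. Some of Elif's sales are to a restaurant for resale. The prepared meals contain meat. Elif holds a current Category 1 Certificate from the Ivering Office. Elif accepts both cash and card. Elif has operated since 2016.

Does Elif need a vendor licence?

Exception (a): items are individually labelled — every condition holds. But applying paragraph (c): (c) is triggered — the reportable unit count is 76, meeting the 62 threshold. (a) is therefore removed.
Exception (b): the prepared meals are shelf-stable; an ingredient notice is displayed — every condition holds. However, paragraphs (d)–(f) must be considered: (d) applies — some sales are to a restaurant for resale. (e) would limit (d) — the prepared meals contain meat — but (f) sets (e) aside: (f) operates — a current Category 1 Certificate is held. Exception (b) does not apply.
No exception applies. The general rule governs.

Yes — Elif must hold a vendor licence.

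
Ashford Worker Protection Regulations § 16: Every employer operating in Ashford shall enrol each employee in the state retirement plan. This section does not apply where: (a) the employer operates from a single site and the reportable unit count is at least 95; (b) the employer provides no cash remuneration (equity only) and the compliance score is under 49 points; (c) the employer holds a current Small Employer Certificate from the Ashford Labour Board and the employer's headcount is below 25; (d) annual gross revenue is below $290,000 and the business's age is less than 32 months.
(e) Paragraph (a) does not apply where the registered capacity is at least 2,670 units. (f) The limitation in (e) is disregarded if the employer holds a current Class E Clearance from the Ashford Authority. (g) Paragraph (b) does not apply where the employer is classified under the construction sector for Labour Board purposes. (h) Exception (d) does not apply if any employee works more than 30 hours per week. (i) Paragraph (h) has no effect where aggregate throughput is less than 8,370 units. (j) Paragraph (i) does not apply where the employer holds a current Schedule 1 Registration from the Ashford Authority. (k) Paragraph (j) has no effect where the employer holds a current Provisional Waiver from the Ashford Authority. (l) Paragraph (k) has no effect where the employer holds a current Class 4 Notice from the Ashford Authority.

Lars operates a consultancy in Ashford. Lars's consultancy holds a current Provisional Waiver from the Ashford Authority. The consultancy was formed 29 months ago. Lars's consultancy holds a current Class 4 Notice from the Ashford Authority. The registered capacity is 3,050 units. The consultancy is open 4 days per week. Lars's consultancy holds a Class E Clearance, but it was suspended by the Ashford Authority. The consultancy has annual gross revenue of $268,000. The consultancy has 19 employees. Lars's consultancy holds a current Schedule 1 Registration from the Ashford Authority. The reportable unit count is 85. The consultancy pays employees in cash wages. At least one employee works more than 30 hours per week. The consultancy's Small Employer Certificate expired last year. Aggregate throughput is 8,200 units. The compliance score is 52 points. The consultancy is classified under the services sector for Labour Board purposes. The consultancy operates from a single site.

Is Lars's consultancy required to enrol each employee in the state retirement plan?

Yes — Lars's consultancy must enrol each employee in the state retirement plan.

Exception (a) fails — the reportable unit count is 85, short of 95.
Exception (b) fails — employees are paid cash wages.
Exception (c) fails — the Small Employer Certificate has expired.
Exception (d)'s conditions are all satisfied: annual gross revenue is $268,000, below the $290,000 limit; the business's age is 29 months, less than the 32 months limit. But: (h) operates against (d): at least one employee exceeds 30 hours/week. (i) would limit (h) — aggregate throughput is 8,200 units, less than the 8,370 units limit — but (j) sets (i) aside: (j) operates against (i): a current Schedule 1 Registration is held. (k) would limit (j) — a current Provisional Waiver is held — but (l) sets (k) aside: (l) operates against (k): a current Class 4 Notice is held. Exception (d) does not apply.
None of the exceptions is available; § 16 applies in full.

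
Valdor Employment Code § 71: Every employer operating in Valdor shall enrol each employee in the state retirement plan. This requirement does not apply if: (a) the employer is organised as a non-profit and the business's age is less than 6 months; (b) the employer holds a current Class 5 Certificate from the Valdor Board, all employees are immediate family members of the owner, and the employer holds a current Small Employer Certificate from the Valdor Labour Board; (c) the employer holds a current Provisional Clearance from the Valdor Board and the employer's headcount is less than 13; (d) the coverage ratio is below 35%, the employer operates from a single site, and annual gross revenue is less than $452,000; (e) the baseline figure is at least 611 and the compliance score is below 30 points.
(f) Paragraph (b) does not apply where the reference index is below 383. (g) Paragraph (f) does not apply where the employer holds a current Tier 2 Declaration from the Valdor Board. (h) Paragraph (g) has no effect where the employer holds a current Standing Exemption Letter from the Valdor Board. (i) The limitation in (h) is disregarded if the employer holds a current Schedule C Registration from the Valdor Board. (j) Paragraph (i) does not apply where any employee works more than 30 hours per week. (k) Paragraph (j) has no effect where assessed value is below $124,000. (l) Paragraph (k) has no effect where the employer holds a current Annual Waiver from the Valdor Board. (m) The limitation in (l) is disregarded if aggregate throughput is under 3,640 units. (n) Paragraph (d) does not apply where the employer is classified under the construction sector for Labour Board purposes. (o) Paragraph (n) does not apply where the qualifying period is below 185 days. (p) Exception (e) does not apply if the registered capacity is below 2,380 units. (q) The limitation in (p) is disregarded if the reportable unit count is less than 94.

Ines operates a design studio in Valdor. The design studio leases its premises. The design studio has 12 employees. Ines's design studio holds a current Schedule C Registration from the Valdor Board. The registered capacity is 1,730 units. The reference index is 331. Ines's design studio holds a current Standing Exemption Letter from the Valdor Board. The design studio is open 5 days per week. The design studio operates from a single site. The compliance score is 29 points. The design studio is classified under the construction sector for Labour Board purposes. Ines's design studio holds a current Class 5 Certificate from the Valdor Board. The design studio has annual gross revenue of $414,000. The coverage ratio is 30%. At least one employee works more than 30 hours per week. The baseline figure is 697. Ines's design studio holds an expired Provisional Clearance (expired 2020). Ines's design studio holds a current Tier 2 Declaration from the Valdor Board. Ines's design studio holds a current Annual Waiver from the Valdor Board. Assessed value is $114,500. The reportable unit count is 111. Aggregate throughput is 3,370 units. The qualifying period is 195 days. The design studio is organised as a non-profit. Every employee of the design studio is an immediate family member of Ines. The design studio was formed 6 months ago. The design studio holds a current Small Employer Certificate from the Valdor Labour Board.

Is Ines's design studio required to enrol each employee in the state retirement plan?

No — exception (b) applies; Ines's design studio is not required to enrol each employee in the state retirement plan.

Exception (a) fails — the business's age is 6 months, not less than 6 months.
Exception (b)'s conditions are all satisfied: a current Class 5 Certificate is held; every employee is an immediate family member; a current Small Employer Certificate is held. As to paragraphs (f)–(m): (f) would limit (b) — the reference index is 331, below the 383 limit — but (g) sets (f) aside: (g) operates against (f): a current Tier 2 Declaration is held. (h) would limit (g) — a current Standing Exemption Letter is held — but (i) sets (h) aside: (i) operates against (h): a current Schedule C Registration is held. (j) operates (at least one employee exceeds 30 hours/week), but is set aside by (k): (k) operates against (j): assessed value is $114,500, below the $124,000 limit. (l) would limit (k) — a current Annual Waiver is held — but (m) sets (l) aside: (m) operates against (l): aggregate throughput is 3,370 units, under the 3,640 units limit. Exception (b) stands.
Exception (c) fails — there is no Provisional Clearance in force.
All of (d)'s requirements are met (the coverage ratio is 30%, below the 35% limit; the employer operates from a single site; annual gross revenue is $414,000, less than the $452,000 limit). But: (n) operates against (d): the design studio is classified under the construction sector. (o), which would lift (n), does not operate here — the qualifying period is 195 days, not below 185 days. (d) is therefore removed.
All of (e)'s requirements are met (the baseline figure is 697, meeting the 611 threshold; the compliance score is 29 points, below the 30 points limit). Turning to paragraphs (p)–(q): (p) operates against (e): the registered capacity is 1,730 units, below the 2,380 units limit. (q), which would lift (p), does not operate here — the reportable unit count is 111, not less than 94. So (e) is unavailable.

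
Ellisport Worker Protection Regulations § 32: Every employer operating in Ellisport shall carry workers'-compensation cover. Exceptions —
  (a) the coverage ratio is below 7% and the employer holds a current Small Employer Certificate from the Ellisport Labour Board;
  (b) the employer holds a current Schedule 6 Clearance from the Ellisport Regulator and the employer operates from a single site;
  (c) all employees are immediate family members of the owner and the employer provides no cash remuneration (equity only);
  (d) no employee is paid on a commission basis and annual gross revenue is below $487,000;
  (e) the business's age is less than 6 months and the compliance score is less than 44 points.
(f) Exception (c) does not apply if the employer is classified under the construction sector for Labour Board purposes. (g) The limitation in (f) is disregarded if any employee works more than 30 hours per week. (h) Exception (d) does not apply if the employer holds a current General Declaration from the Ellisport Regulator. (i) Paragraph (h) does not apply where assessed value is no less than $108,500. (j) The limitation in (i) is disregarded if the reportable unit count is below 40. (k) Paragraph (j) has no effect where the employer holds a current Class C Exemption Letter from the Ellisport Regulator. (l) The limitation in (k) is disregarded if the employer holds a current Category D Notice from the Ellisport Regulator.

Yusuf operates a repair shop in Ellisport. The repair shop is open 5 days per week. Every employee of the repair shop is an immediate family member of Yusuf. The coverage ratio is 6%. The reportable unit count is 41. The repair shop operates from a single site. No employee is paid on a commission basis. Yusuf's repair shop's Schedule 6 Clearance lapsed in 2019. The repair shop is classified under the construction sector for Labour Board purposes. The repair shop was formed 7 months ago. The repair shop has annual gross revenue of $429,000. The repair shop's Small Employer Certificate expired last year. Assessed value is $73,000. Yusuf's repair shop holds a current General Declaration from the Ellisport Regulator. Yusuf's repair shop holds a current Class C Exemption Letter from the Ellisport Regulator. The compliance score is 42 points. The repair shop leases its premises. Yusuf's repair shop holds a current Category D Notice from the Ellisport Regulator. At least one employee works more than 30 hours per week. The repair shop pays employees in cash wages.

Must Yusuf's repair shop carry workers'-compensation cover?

Exception (a) requires that the employer holds a current Small Employer Certificate from the Ellisport Labour Board; but the Small Employer Certificate has expired, so (a) is unavailable.
Exception (b) requires that the employer holds a current Schedule 6 Clearance from the Ellisport Regulator; but there is no Schedule 6 Clearance in force, so (b) is unavailable.
Exception (c) requires that the employer provides no cash remuneration (equity only); but employees are paid cash wages, so (c) is unavailable.
Exception (d): no employee is paid on commission; annual gross revenue is $429,000, below the $487,000 limit — every condition holds. However, paragraphs (h)–(l) must be considered: (h) is engaged — a current General Declaration is held. (i) is inapplicable (assessed value is $73,000, short of $108,500), so (h) stands. Exception (d) does not apply.
Exception (e) fails — the business's age is 7 months, not less than 6 months.
None of the exceptions is available; § 32 applies in full.

Yes — Yusuf's repair shop must carry workers'-compensation cover.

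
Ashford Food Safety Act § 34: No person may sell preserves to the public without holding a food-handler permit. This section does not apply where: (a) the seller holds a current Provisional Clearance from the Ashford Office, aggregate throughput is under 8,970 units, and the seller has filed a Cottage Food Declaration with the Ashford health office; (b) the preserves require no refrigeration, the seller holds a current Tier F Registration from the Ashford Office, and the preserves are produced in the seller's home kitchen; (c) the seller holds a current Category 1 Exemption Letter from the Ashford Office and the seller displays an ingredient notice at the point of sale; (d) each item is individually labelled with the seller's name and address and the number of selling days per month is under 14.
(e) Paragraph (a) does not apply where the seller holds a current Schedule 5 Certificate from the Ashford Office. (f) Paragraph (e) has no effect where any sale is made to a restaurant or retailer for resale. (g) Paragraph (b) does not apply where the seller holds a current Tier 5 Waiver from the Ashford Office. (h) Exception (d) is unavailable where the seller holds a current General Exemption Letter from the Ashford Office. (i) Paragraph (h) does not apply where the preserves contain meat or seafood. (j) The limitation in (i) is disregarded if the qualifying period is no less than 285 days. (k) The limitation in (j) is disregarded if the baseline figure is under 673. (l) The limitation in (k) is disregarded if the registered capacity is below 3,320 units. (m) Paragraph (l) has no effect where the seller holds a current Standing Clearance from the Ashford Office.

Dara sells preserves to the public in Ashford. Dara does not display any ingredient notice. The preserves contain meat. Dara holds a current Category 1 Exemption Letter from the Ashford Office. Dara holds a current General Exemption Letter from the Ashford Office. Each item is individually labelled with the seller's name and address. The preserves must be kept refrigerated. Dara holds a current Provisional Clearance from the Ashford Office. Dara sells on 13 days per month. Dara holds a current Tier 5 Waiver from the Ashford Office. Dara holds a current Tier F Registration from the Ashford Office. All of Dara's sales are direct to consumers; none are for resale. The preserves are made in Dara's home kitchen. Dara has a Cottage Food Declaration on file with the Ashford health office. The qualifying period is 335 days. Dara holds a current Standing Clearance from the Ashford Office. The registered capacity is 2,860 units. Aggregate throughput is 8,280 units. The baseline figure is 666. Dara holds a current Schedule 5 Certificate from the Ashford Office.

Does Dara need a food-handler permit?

No — exception (d) applies; Dara is not required to hold a food-handler permit.

Exception (a): a current Provisional Clearance is held; aggregate throughput is 8,280 units, under the 8,970 units limit; a Cottage Food Declaration is on file — every condition holds. But applying paragraphs (e)–(f): (e) applies — a current Schedule 5 Certificate is held. (f), which would lift (e), is inapplicable — no sales are for resale. So (a) is unavailable.
Exception (b) does not apply: the preserves require refrigeration.
Exception (c) requires that the seller displays an ingredient notice at the point of sale; but no ingredient notice is displayed, so (c) is unavailable.
Exception (d): items are individually labelled; the number of selling days per month is 13, under the 14 limit — every condition holds. As to paragraphs (h)–(m): (h) would limit (d) — a current General Exemption Letter is held — but (i) sets (h) aside: (i) operates against (h): the preserves contain meat. (j) would limit (i) — the qualifying period is 335 days, meeting the 285 days threshold — but (k) sets (j) aside: (k) operates against (j): the baseline figure is 666, under the 673 limit. (l) operates (the registered capacity is 2,860 units, below the 3,320 units limit), but is set aside by (m): (m) operates against (l): a current Standing Clearance is held. Exception (d) stands.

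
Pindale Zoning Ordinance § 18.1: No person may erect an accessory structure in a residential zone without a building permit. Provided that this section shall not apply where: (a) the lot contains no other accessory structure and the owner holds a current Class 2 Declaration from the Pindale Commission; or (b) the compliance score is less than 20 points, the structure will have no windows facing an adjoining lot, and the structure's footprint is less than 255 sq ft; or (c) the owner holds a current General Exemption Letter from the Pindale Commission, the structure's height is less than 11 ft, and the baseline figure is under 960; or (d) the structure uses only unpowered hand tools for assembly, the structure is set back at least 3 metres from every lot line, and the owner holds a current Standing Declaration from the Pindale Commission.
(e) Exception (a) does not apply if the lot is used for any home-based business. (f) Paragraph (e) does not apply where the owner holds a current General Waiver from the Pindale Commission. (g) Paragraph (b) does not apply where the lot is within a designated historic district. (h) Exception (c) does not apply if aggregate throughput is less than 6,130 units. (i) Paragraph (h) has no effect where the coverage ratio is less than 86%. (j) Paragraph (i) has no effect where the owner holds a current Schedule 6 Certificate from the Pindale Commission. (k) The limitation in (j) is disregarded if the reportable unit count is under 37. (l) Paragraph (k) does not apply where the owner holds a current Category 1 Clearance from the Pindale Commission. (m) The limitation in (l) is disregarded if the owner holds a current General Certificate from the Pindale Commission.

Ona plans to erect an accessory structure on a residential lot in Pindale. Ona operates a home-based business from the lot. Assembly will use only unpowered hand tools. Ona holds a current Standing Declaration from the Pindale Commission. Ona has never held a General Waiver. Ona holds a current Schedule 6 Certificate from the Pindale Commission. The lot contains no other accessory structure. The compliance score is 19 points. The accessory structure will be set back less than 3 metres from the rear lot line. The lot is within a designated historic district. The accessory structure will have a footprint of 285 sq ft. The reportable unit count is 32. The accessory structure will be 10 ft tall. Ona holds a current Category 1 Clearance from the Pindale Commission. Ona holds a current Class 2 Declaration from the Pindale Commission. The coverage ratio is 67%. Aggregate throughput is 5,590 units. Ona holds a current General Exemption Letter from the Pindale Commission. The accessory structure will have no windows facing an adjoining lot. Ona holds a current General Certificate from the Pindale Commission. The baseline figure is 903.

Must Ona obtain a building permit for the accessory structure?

Exception (a): the lot has no other accessory structure; a current Class 2 Declaration is held — every condition holds. However, paragraphs (e)–(f) must be considered: (e) operates against (a): a home-based business operates on the lot. (f), which would lift (e), is not engaged — there is no General Waiver in force. Exception (a) does not apply.
Exception (b) fails — the structure's footprint is 285 sq ft, not less than 255 sq ft.
Exception (c): a current General Exemption Letter is held; the structure's height is 10 ft, less than the 11 ft limit; the baseline figure is 903, under the 960 limit — every condition holds. Under paragraphs (h)–(m): (h) applies (aggregate throughput is 5,590 units, less than the 6,130 units limit), but is overridden by (i): (i) operates against (h): the coverage ratio is 67%, less than the 86% limit. (j) is engaged (a current Schedule 6 Certificate is held), but is itself disapplied by (k): (k) applies — the reportable unit count is 32, under the 37 limit. (l) is engaged (a current Category 1 Clearance is held), but is displaced by (m): (m) is engaged — a current General Certificate is held. (c) remains available.
Exception (d) does not apply: the rear setback is under 3 m.

No — exception (c) applies; Ona does not need a building permit.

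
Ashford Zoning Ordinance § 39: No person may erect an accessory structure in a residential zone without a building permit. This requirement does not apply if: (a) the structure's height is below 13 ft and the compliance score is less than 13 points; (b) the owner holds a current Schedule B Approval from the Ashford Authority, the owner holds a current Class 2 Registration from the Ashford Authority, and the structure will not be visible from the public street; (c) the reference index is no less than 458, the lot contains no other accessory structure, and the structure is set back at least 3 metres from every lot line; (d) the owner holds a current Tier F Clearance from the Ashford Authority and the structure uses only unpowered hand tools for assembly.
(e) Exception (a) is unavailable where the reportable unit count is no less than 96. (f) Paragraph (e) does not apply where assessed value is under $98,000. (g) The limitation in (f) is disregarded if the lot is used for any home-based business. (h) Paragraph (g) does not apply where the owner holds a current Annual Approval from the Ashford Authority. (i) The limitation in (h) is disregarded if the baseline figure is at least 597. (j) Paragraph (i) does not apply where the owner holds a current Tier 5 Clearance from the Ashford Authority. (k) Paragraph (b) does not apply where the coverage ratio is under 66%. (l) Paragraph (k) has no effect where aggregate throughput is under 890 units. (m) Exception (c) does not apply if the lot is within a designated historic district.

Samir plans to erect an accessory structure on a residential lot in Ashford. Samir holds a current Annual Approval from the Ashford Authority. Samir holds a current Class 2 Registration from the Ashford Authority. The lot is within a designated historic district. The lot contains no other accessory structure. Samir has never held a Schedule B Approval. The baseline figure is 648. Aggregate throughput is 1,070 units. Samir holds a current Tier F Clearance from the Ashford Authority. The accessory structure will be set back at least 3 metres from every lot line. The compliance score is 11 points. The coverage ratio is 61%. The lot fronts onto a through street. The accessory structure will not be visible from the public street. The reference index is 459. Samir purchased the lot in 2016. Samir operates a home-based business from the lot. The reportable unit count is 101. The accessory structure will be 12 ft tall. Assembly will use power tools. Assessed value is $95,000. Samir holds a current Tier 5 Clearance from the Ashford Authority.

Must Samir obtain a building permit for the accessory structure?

No — exception (a) applies; Samir does not need a building permit.

Exception (a)'s conditions are all satisfied: the structure's height is 12 ft, below the 13 ft limit; the compliance score is 11 points, less than the 13 points limit. Considering the limiting provisions: (e) is triggered (the reportable unit count is 101, meeting the 96 threshold), but is itself disapplied by (f): (f) operates against (e): assessed value is $95,000, under the $98,000 limit. (g) operates (a home-based business operates on the lot), but is displaced by (h): (h) applies — a current Annual Approval is held. (i) applies (the baseline figure is 648, meeting the 597 threshold), but is itself disapplied by (j): (j) operates against (i): a current Tier 5 Clearance is held. So (a) applies.
Exception (b) requires that the owner holds a current Schedule B Approval from the Ashford Authority; but no current Schedule B Approval is held, so (b) is unavailable.
Exception (c): the reference index is 459, meeting the 458 threshold; the lot has no other accessory structure; the setback is at least 3 m on every side — every condition holds. But: (m) operates — the lot is in a historic district. Exception (c) does not apply.
Exception (d) requires that the structure uses only unpowered hand tools for assembly; but assembly uses power tools, so (d) is unavailable.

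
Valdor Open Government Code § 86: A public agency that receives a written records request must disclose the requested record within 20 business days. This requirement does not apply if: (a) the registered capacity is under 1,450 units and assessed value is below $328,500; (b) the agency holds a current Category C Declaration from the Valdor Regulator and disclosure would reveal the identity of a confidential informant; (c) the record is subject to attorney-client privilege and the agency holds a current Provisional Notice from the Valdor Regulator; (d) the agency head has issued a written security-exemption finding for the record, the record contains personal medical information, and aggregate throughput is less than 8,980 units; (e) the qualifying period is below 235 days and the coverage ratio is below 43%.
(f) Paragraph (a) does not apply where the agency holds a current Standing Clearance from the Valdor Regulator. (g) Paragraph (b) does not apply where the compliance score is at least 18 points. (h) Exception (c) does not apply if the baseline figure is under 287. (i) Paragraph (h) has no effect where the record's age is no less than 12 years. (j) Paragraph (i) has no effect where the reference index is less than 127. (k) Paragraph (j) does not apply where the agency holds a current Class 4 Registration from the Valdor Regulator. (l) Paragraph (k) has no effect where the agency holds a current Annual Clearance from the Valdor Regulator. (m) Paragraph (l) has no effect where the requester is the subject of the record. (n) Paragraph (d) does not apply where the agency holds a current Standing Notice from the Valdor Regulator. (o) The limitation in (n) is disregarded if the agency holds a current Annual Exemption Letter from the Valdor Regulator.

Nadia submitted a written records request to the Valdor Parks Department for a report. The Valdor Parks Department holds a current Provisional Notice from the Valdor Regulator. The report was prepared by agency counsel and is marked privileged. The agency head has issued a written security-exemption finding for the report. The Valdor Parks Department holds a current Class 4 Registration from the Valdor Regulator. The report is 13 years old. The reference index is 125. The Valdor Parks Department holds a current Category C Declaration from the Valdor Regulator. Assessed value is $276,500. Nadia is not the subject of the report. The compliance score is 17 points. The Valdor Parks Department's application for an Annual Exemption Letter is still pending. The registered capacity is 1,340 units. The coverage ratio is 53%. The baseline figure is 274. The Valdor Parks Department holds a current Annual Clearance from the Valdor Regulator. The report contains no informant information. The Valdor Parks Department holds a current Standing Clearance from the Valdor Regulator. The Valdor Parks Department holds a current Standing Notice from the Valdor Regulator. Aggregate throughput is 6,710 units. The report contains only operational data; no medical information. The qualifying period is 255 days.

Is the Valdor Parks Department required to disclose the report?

Yes — the Valdor Parks Department must disclose the report.

Exception (a) is satisfied on its face — the registered capacity is 1,340 units, under the 1,450 units limit; assessed value is $276,500, below the $328,500 limit. But: (f) is triggered — a current Standing Clearance is held. (a) is therefore removed.
Exception (b) fails — the report contains no informant information.
Exception (c): the report is privileged; a current Provisional Notice is held — every condition holds. But applying paragraphs (h)–(m): (h) is triggered — the baseline figure is 274, under the 287 limit. (i) would limit (h) — the record's age is 13 years, meeting the 12 years threshold — but (j) sets (i) aside: (j) operates against (i): the reference index is 125, less than the 127 limit. (k) is engaged (a current Class 4 Registration is held), but is itself disapplied by (l): (l) operates against (k): a current Annual Clearance is held. (m), which would lift (l), is not engaged — Nadia is not the subject of the report. (c) is therefore removed.
Exception (d) fails — the report contains only operational data.
Exception (e) fails — the qualifying period is 255 days, not below 235 days.
Every exception is unavailable, so the rule governs.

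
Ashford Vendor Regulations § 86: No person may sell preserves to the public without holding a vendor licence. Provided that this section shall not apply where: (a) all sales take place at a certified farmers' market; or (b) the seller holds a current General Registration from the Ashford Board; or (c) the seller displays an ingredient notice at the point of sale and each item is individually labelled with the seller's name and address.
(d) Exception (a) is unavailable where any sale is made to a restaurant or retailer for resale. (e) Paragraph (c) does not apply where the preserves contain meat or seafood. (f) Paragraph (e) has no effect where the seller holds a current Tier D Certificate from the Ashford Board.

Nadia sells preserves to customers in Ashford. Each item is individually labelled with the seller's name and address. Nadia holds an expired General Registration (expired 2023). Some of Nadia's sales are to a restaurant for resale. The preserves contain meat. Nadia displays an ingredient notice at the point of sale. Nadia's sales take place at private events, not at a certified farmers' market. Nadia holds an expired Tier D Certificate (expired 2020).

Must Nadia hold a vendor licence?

Exception (a) fails — sales are at private events, not a certified farmers' market.
Exception (b) fails — there is no General Registration in force.
Exception (c) is satisfied on its face — an ingredient notice is displayed; items are individually labelled. But applying paragraphs (e)–(f): (e) is triggered — the preserves contain meat. (f) does not operate here (the Tier D Certificate is not current), so (e) stands. So (c) is unavailable.
No exception displaces § 86.

Yes — Nadia must hold a vendor licence.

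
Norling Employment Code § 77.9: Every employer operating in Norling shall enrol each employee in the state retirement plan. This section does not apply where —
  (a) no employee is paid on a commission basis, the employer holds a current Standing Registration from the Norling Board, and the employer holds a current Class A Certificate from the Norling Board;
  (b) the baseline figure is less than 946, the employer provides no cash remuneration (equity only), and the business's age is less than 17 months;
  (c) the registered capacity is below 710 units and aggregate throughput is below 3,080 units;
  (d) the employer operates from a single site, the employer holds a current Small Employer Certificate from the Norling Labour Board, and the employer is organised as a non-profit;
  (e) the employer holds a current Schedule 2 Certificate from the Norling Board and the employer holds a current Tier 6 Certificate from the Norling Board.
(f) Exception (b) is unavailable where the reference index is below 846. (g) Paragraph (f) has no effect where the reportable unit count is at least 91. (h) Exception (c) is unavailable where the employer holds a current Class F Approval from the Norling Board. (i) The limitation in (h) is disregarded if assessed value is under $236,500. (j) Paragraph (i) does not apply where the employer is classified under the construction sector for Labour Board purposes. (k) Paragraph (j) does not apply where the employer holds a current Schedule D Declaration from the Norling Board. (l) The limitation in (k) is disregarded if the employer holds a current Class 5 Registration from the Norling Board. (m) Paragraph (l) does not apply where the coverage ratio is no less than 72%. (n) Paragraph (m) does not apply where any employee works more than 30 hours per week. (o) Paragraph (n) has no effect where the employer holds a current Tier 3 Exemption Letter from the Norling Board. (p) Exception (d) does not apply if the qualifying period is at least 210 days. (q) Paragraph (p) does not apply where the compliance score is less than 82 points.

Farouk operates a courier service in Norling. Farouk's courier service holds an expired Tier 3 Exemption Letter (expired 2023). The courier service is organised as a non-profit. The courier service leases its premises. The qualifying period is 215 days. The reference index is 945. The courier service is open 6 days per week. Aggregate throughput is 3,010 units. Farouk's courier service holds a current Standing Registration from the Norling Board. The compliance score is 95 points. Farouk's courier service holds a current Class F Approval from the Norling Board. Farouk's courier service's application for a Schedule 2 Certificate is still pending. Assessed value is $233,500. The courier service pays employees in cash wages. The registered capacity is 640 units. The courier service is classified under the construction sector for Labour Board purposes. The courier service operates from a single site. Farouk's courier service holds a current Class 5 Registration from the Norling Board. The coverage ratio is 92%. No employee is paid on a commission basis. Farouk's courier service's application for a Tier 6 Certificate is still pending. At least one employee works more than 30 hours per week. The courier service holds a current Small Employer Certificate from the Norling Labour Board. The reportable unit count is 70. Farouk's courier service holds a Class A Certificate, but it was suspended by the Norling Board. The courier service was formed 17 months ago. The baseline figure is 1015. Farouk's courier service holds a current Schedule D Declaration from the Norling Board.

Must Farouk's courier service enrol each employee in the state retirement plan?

Yes — Farouk's courier service must enrol each employee in the state retirement plan.

Exception (a) fails — there is no Class A Certificate in force.
Exception (b) does not apply: the baseline figure is 1,015, not less than 946.
All of (c)'s requirements are met (the registered capacity is 640 units, below the 710 units limit; aggregate throughput is 3,010 units, below the 3,080 units limit). Turning to paragraphs (h)–(o): (h) operates against (c): a current Class F Approval is held. (i) would limit (h) — assessed value is $233,500, under the $236,500 limit — but (j) sets (i) aside: (j) applies — the courier service is classified under the construction sector. (k) would limit (j) — a current Schedule D Declaration is held — but (l) sets (k) aside: (l) operates against (k): a current Class 5 Registration is held. (m) operates (the coverage ratio is 92%, meeting the 72% threshold), but is itself disapplied by (n): (n) operates against (m): at least one employee exceeds 30 hours/week. (o), which would lift (n), is not triggered — no current Tier 3 Exemption Letter is held. So (c) is unavailable.
Exception (d)'s conditions are all satisfied: the employer operates from a single site; a current Small Employer Certificate is held; the employer is a non-profit. Turning to paragraphs (p)–(q): (p) is triggered — the qualifying period is 215 days, meeting the 210 days threshold. (q), which would lift (p), is inapplicable — the compliance score is 95 points, not less than 82 points. Exception (d) does not apply.
Exception (e) fails — the Schedule 2 Certificate is not current.
No exception displaces § 77.9.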